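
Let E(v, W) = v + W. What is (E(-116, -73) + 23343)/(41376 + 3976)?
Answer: 11577/22676 ≈ 0.51054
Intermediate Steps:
E(v, W) = W + v
(E(-116, -73) + 23343)/(41376 + 3976) = ((-73 - 116) + 23343)/(41376 + 3976) = (-189 + 23343)/45352 = 23154*(1/45352) = 11577/22676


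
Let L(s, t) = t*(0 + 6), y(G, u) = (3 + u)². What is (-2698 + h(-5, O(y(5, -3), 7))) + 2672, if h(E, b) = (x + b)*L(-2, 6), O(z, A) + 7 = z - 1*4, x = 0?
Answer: -422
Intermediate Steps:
L(s, t) = 6*t (L(s, t) = t*6 = 6*t)
O(z, A) = -11 + z (O(z, A) = -7 + (z - 1*4) = -7 + (z - 4) = -7 + (-4 + z) = -11 + z)
h(E, b) = 36*b (h(E, b) = (0 + b)*(6*6) = b*36 = 36*b)
(-2698 + h(-5, O(y(5, -3), 7))) + 2672 = (-2698 + 36*(-11 + (3 - 3)²)) + 2672 = (-2698 + 36*(-11 + 0²)) + 2672 = (-2698 + 36*(-11 + 0)) + 2672 = (-2698 + 36*(-11)) + 2672 = (-2698 - 396) + 2672 = -3094 + 2672 = -422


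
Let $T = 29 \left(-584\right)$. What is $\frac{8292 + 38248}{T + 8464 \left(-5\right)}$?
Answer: $- \frac{11635}{14814} \approx -0.78541$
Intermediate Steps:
$T = -16936$
$\frac{8292 + 38248}{T + 8464 \left(-5\right)} = \frac{8292 + 38248}{-16936 + 8464 \left(-5\right)} = \frac{46540}{-16936 - 42320} = \frac{46540}{-59256} = 46540 \left(- \frac{1}{59256}\right) = - \frac{11635}{14814}$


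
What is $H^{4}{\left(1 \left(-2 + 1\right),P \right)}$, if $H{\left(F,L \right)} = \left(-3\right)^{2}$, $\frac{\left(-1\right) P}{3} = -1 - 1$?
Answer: $6561$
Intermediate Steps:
$P = 6$ ($P = - 3 \left(-1 - 1\right) = \left(-3\right) \left(-2\right) = 6$)
$H{\left(F,L \right)} = 9$
$H^{4}{\left(1 \left(-2 + 1\right),P \right)} = 9^{4} = 6561$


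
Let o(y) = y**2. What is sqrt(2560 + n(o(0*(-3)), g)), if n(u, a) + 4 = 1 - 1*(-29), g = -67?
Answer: sqrt(2586) ≈ 50.853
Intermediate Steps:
n(u, a) = 26 (n(u, a) = -4 + (1 - 1*(-29)) = -4 + (1 + 29) = -4 + 30 = 26)
sqrt(2560 + n(o(0*(-3)), g)) = sqrt(2560 + 26) = sqrt(2586)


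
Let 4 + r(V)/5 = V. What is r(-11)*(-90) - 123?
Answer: 6627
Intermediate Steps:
r(V) = -20 + 5*V
r(-11)*(-90) - 123 = (-20 + 5*(-11))*(-90) - 123 = (-20 - 55)*(-90) - 123 = -75*(-90) - 123 = 6750 - 123 = 6627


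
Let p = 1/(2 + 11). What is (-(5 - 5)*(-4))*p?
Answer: 0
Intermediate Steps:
p = 1/13 ≈ 0.076923
(-(5 - 5)*(-4))*p = (-(5 - 5)*(-4))*(1/13) = (-1*0*(-4))*(1/13) = (0*(-4))*(1/13) = 0*(1/13) = 0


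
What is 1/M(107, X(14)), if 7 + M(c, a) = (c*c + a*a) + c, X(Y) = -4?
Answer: 1/11565 ≈ 8.6468e-5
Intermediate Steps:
M(c, a) = -7 + c + a**2 + c**2 (M(c, a) = -7 + ((c*c + a*a) + c) = -7 + ((c**2 + a**2) + c) = -7 + ((a**2 + c**2) + c) = -7 + (c + a**2 + c**2) = -7 + c + a**2 + c**2)
1/M(107, X(14)) = 1/(-7 + 107 + (-4)**2 + 107**2) = 1/(-7 + 107 + 16 + 11449) = 1/11565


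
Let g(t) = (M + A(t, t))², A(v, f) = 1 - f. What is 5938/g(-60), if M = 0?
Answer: 5938/3721 ≈ 1.5958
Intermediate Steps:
g(t) = (1 - t)² (g(t) = (0 + (1 - t))² = (1 - t)²)
5938/g(-60) = 5938/((-1 - 60)²) = 5938/((-61)²) = 5938/3721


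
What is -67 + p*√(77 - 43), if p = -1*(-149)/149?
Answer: -67 + √34 ≈ -61.169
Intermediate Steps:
p = 1 (p = 149*(1/149) = 1)
-67 + p*√(77 - 43) = -67 + 1*√(77 - 43) = -67 + 1*√34 = -67 + √34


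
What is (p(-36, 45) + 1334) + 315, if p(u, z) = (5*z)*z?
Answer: 11774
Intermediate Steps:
p(u, z) = 5*z**2
(p(-36, 45) + 1334) + 315 = (5*45**2 + 1334) + 315 = (5*2025 + 1334) + 315 = (10125 + 1334) + 315 = 11459 + 315 = 11774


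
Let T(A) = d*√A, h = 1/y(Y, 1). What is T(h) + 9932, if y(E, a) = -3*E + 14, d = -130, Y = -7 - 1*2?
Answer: 9932 - 130*√41/41 ≈ 9911.7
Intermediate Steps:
Y = -9 (Y = -7 - 2 = -9)
y(E, a) = 14 - 3*E
h = 1/41 (h = 1/(14 - 3*(-9)) = 1/(14 + 27) = 1/41 ≈ 0.024390)
T(A) = -130*√A
T(h) + 9932 = -130*√41/41 + 9932 = 9932 - 130*√41/41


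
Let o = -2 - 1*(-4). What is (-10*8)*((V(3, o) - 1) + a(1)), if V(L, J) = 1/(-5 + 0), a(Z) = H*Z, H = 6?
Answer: -384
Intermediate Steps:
a(Z) = 6*Z
o = 2 (o = -2 + 4 = 2)
V(L, J) = -⅕ (V(L, J) = 1/(-5) = -⅕)
(-10*8)*((V(3, o) - 1) + a(1)) = (-10*8)*((-⅕ - 1) + 6*1) = -80*(-6/5 + 6) = -80*24/5 = -384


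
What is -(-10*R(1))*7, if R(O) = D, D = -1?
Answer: -70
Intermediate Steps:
R(O) = -1
-(-10*R(1))*7 = -(-10*(-1))*7 = -10*7 = -1*70 = -70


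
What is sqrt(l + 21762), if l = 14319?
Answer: 3*sqrt(4009) ≈ 189.95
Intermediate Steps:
sqrt(l + 21762) = sqrt(14319 + 21762) = sqrt(36081) = 3*sqrt(4009)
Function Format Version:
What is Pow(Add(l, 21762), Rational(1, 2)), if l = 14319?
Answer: Mul(3, Pow(4009, Rational(1, 2))) ≈ 189.95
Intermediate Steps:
Pow(Add(l, 21762), Rational(1, 2)) = Pow(Add(14319, 21762), Rational(1, 2)) = Pow(36081, Rational(1, 2)) = Mul(3, Pow(4009, Rational(1, 2)))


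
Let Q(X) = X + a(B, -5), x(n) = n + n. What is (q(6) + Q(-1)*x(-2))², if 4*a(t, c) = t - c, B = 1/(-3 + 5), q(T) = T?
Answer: 81/4 ≈ 20.250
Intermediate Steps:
B = ½ (B = 1/2 = ½ ≈ 0.50000)
x(n) = 2*n
a(t, c) = -c/4 + t/4 (a(t, c) = (t - c)/4 = -c/4 + t/4)
Q(X) = 11/8 + X (Q(X) = X + (-¼*(-5) + (¼)*(½)) = X + (5/4 + ⅛) = X + 11/8 = 11/8 + X)
(q(6) + Q(-1)*x(-2))² = (6 + (11/8 - 1)*(2*(-2)))² = (6 + (3/8)*(-4))² = (6 - 3/2)² = (9/2)² = 81/4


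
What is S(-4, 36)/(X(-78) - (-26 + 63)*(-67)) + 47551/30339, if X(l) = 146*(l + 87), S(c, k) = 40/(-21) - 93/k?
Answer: 5046293803/3222123156 ≈ 1.5661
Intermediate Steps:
S(c, k) = -40/21 - 93/k (S(c, k) = 40*(-1/21) - 93/k = -40/21 - 93/k)
X(l) = 12702 + 146*l (X(l) = 146*(87 + l) = 12702 + 146*l)
S(-4, 36)/(X(-78) - (-26 + 63)*(-67)) + 47551/30339 = (-40/21 - 93/36)/((12702 + 146*(-78)) - (-26 + 63)*(-67)) + 47551/30339 = (-40/21 - 93*1/36)/((12702 - 11388) - 37*(-67)) + 47551*(1/30339) = (-40/21 - 31/12)/(1314 - 1*(-2479)) + 47551/30339 = -377/(84*(1314 + 2479)) + 47551/30339 = -377/84/3793 + 47551/30339 = -377/84*1/3793 + 47551/30339 = -377/318612 + 47551/30339 = 5046293803/3222123156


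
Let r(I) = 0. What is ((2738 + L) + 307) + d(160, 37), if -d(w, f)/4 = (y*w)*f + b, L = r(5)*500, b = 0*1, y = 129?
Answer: -3051675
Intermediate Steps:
b = 0
L = 0 (L = 0*500 = 0)
d(w, f) = -516*f*w (d(w, f) = -4*((129*w)*f + 0) = -4*(129*f*w + 0) = -516*f*w)
((2738 + L) + 307) + d(160, 37) = ((2738 + 0) + 307) - 516*37*160 = (2738 + 307) - 3054720 = 3045 - 3054720 = -3051675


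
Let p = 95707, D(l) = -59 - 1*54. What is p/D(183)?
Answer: -95707/113 ≈ -846.96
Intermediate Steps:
D(l) = -113 (D(l) = -59 - 54 = -113)
p/D(183) = 95707/(-113) = 95707*(-1/113) = -95707/113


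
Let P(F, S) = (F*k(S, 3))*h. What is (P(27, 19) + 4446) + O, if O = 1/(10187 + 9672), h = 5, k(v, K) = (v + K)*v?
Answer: 1208936485/19859 ≈ 60876.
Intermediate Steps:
k(v, K) = v*(K + v) (k(v, K) = (K + v)*v = v*(K + v))
O = 1/19859 ≈ 5.0355e-5
P(F, S) = 5*F*S*(3 + S) (P(F, S) = (F*(S*(3 + S)))*5 = (F*S*(3 + S))*5 = 5*F*S*(3 + S))
(P(27, 19) + 4446) + O = (5*27*19*(3 + 19) + 4446) + 1/19859 = (5*27*19*22 + 4446) + 1/19859 = (56430 + 4446) + 1/19859 = 60876 + 1/19859 = 1208936485/19859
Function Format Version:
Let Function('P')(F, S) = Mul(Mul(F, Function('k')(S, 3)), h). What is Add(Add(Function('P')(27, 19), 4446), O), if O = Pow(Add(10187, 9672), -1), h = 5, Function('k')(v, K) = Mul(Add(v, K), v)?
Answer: Rational(1208936485, 19859) ≈ 60876.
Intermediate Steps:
Function('k')(v, K) = Mul(v, Add(K, v)) (Function('k')(v, K) = Mul(Add(K, v), v) = Mul(v, Add(K, v)))
O = Rational(1, 19859) (O = Pow(19859, -1) = Rational(1, 19859) ≈ 5.0355e-5)
Function('P')(F, S) = Mul(5, F, S, Add(3, S)) (Function('P')(F, S) = Mul(Mul(F, Mul(S, Add(3, S))), 5) = Mul(Mul(F, S, Add(3, S)), 5) = Mul(5, F, S, Add(3, S)))
Add(Add(Function('P')(27, 19), 4446), O) = Add(Add(Mul(5, 27, 19, Add(3, 19)), 4446), Rational(1, 19859)) = Add(Add(Mul(5, 27, 19, 22), 4446), Rational(1, 19859)) = Add(Add(56430, 4446), Rational(1, 19859)) = Add(60876, Rational(1, 19859)) = Rational(1208936485, 19859)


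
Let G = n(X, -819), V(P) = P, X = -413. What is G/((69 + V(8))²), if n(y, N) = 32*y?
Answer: -1888/847 ≈ -2.2290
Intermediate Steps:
G = -13216 (G = 32*(-413) = -13216)
G/((69 + V(8))²) = -13216/(69 + 8)² = -13216/(77²) = -13216/5929 = -13216*1/5929 = -1888/847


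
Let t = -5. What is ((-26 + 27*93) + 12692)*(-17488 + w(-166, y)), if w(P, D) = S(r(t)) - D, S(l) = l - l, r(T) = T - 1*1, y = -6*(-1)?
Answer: -265506438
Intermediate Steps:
y = 6
r(T) = -1 + T (r(T) = T - 1 = -1 + T)
S(l) = 0
w(P, D) = -D (w(P, D) = 0 - D = -D)
((-26 + 27*93) + 12692)*(-17488 + w(-166, y)) = ((-26 + 27*93) + 12692)*(-17488 - 1*6) = ((-26 + 2511) + 12692)*(-17488 - 6) = (2485 + 12692)*(-17494) = 15177*(-17494) = -265506438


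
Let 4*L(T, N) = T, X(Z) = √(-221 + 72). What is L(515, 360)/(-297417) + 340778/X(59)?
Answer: -515/1189668 - 340778*I*√149/149 ≈ -0.00043289 - 27918.0*I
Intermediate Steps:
X(Z) = I*√149 (X(Z) = √(-149) = I*√149)
L(T, N) = T/4
L(515, 360)/(-297417) + 340778/X(59) = ((¼)*515)/(-297417) + 340778/((I*√149)) = (515/4)*(-1/297417) + 340778*(-I*√149/149) = -515/1189668 - 340778*I*√149/149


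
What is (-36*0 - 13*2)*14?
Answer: -364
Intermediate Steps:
(-36*0 - 13*2)*14 = (0 - 26)*14 = -26*14 = -364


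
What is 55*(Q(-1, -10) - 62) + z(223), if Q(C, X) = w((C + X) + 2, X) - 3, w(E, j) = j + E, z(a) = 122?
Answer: -4498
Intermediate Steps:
w(E, j) = E + j
Q(C, X) = -1 + C + 2*X (Q(C, X) = (((C + X) + 2) + X) - 3 = ((2 + C + X) + X) - 3 = (2 + C + 2*X) - 3 = -1 + C + 2*X)
55*(Q(-1, -10) - 62) + z(223) = 55*((-1 - 1 + 2*(-10)) - 62) + 122 = 55*((-1 - 1 - 20) - 62) + 122 = 55*(-22 - 62) + 122 = 55*(-84) + 122 = -4620 + 122 = -4498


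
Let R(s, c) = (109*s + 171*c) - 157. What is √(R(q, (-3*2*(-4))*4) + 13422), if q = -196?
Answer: √8317 ≈ 91.198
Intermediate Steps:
R(s, c) = -157 + 109*s + 171*c
√(R(q, (-3*2*(-4))*4) + 13422) = √((-157 + 109*(-196) + 171*((-3*2*(-4))*4)) + 13422) = √((-157 - 21364 + 171*(-6*(-4)*4)) + 13422) = √((-157 - 21364 + 171*(24*4)) + 13422) = √((-157 - 21364 + 171*96) + 13422) = √((-157 - 21364 + 16416) + 13422) = √(-5105 + 13422) = √8317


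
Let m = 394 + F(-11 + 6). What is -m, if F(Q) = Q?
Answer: -389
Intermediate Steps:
m = 389 (m = 394 + (-11 + 6) = 394 - 5 = 389)
-m = -1*389 = -389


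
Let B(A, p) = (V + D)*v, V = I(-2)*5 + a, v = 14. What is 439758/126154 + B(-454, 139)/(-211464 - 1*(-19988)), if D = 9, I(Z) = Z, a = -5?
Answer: 10526712468/3019432913 ≈ 3.4863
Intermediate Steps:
V = -15 (V = -2*5 - 5 = -10 - 5 = -15)
B(A, p) = -84 (B(A, p) = (-15 + 9)*14 = -6*14 = -84)
439758/126154 + B(-454, 139)/(-211464 - 1*(-19988)) = 439758/126154 - 84/(-211464 - 1*(-19988)) = 439758*(1/126154) - 84/(-211464 + 19988) = 219879/63077 - 84/(-191476) = 219879/63077 - 84*(-1/191476) = 219879/63077 + 21/47869 = 10526712468/3019432913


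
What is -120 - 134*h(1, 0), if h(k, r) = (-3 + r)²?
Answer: -1326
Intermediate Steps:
-120 - 134*h(1, 0) = -120 - 134*(-3 + 0)² = -120 - 134*(-3)² = -120 - 134*9 = -120 - 1206 = -1326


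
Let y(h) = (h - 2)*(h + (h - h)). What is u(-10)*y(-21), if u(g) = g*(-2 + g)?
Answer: 57960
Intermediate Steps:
y(h) = h*(-2 + h) (y(h) = (-2 + h)*(h + 0) = (-2 + h)*h = h*(-2 + h))
u(-10)*y(-21) = (-10*(-2 - 10))*(-21*(-2 - 21)) = (-10*(-12))*(-21*(-23)) = 120*483 = 57960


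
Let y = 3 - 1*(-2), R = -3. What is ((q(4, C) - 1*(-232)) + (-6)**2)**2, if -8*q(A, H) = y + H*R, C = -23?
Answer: 1071225/16 ≈ 66952.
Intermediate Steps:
y = 5 (y = 3 + 2 = 5)
q(A, H) = -5/8 + 3*H/8 (q(A, H) = -(5 + H*(-3))/8 = -(5 - 3*H)/8 = -5/8 + 3*H/8)
((q(4, C) - 1*(-232)) + (-6)**2)**2 = (((-5/8 + (3/8)*(-23)) - 1*(-232)) + (-6)**2)**2 = (((-5/8 - 69/8) + 232) + 36)**2 = ((-37/4 + 232) + 36)**2 = (891/4 + 36)**2 = (1035/4)**2 = 1071225/16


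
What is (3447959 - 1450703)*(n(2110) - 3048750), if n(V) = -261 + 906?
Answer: -6087845999880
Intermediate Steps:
n(V) = 645
(3447959 - 1450703)*(n(2110) - 3048750) = (3447959 - 1450703)*(645 - 3048750) = 1997256*(-3048105) = -6087845999880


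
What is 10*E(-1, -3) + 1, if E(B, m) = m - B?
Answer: -19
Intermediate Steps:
10*E(-1, -3) + 1 = 10*(-3 - 1*(-1)) + 1 = 10*(-3 + 1) + 1 = 10*(-2) + 1 = -20 + 1 = -19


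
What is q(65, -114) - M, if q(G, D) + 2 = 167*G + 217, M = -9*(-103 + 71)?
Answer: 10782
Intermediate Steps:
M = 288 (M = -9*(-32) = 288)
q(G, D) = 215 + 167*G (q(G, D) = -2 + (167*G + 217) = -2 + (217 + 167*G) = 215 + 167*G)
q(65, -114) - M = (215 + 167*65) - 1*288 = (215 + 10855) - 288 = 11070 - 288 = 10782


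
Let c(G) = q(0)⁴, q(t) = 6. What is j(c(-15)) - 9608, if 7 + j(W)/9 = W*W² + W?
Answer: 19591043017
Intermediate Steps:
c(G) = 1296 (c(G) = 6⁴ = 1296)
j(W) = -63 + 9*W + 9*W³ (j(W) = -63 + 9*(W*W² + W) = -63 + 9*(W³ + W) = -63 + 9*(W + W³) = -63 + (9*W + 9*W³) = -63 + 9*W + 9*W³)
j(c(-15)) - 9608 = (-63 + 9*1296 + 9*1296³) - 9608 = (-63 + 11664 + 9*2176782336) - 9608 = (-63 + 11664 + 19591041024) - 9608 = 19591052625 - 9608 = 19591043017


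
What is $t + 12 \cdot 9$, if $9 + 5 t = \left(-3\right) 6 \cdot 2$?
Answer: $99$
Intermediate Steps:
$t = -9$ ($t = - \frac{9}{5} + \frac{\left(-3\right) 6 \cdot 2}{5} = - \frac{9}{5} + \frac{\left(-18\right) 2}{5} = - \frac{9}{5} + \frac{1}{5} \left(-36\right) = - \frac{9}{5} - \frac{36}{5} = -9$)
$t + 12 \cdot 9 = -9 + 12 \cdot 9 = -9 + 108 = 99$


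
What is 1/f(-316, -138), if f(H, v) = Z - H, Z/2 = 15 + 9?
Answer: 1/364 ≈ 0.0027473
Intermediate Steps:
Z = 48 (Z = 2*(15 + 9) = 2*24 = 48)
f(H, v) = 48 - H
1/f(-316, -138) = 1/(48 - 1*(-316)) = 1/(48 + 316) = 1/364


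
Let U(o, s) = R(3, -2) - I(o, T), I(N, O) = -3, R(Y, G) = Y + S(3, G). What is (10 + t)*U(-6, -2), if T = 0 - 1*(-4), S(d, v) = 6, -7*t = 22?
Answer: 576/7 ≈ 82.286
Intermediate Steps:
t = -22/7 (t = -⅐*22 = -22/7 ≈ -3.1429)
T = 4 (T = 0 + 4 = 4)
R(Y, G) = 6 + Y (R(Y, G) = Y + 6 = 6 + Y)
U(o, s) = 12 (U(o, s) = (6 + 3) - 1*(-3) = 9 + 3 = 12)
(10 + t)*U(-6, -2) = (10 - 22/7)*12 = (48/7)*12 = 576/7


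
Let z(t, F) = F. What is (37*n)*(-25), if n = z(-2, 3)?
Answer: -2775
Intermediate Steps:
n = 3
(37*n)*(-25) = (37*3)*(-25) = 111*(-25) = -2775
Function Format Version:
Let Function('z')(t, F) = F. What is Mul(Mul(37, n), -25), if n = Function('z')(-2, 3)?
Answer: -2775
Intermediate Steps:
n = 3
Mul(Mul(37, n), -25) = Mul(Mul(37, 3), -25) = Mul(111, -25) = -2775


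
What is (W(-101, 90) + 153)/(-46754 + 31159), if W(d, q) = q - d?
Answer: -344/15595 ≈ -0.022058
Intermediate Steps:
(W(-101, 90) + 153)/(-46754 + 31159) = ((90 - 1*(-101)) + 153)/(-46754 + 31159) = ((90 + 101) + 153)/(-15595) = (191 + 153)*(-1/15595) = 344*(-1/15595) = -344/15595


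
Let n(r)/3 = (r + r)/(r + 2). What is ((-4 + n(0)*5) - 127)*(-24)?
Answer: 3144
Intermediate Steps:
n(r) = 6*r/(2 + r) (n(r) = 3*((r + r)/(r + 2)) = 3*((2*r)/(2 + r)) = 3*(2*r/(2 + r)) = 6*r/(2 + r))
((-4 + n(0)*5) - 127)*(-24) = ((-4 + (6*0/(2 + 0))*5) - 127)*(-24) = ((-4 + (6*0/2)*5) - 127)*(-24) = ((-4 + (6*0*(½))*5) - 127)*(-24) = ((-4 + 0*5) - 127)*(-24) = ((-4 + 0) - 127)*(-24) = (-4 - 127)*(-24) = -131*(-24) = 3144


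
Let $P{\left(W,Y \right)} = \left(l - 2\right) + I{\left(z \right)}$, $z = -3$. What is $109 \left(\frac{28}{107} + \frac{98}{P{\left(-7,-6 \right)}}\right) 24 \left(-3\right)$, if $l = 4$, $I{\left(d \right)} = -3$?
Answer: $\frac{82074384}{107} \approx 7.6705 \cdot 10^{5}$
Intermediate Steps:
$P{\left(W,Y \right)} = -1$ ($P{\left(W,Y \right)} = \left(4 - 2\right) - 3 = 2 - 3 = -1$)
$109 \left(\frac{28}{107} + \frac{98}{P{\left(-7,-6 \right)}}\right) 24 \left(-3\right) = 109 \left(\frac{28}{107} + \frac{98}{-1}\right) 24 \left(-3\right) = 109 \left(28 \cdot \frac{1}{107} + 98 \left(-1\right)\right) \left(-72\right) = 109 \left(\frac{28}{107} - 98\right) \left(-72\right) = 109 \left(- \frac{10458}{107}\right) \left(-72\right) = \left(- \frac{1139922}{107}\right) \left(-72\right) = \frac{82074384}{107}$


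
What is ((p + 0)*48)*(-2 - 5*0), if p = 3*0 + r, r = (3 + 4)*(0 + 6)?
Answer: -4032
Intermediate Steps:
r = 42 (r = 7*6 = 42)
p = 42 (p = 3*0 + 42 = 0 + 42 = 42)
((p + 0)*48)*(-2 - 5*0) = ((42 + 0)*48)*(-2 - 5*0) = (42*48)*(-2 + 0) = 2016*(-2) = -4032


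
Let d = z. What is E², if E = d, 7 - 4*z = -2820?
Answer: 7991929/16 ≈ 4.9950e+5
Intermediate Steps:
z = 2827/4 (z = 7/4 - ¼*(-2820) = 7/4 + 705 = 2827/4 ≈ 706.75)
d = 2827/4 ≈ 706.75
E = 2827/4 ≈ 706.75
E² = (2827/4)² = 7991929/16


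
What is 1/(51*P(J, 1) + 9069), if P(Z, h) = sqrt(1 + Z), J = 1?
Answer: 3023/27413853 - 17*sqrt(2)/27413853 ≈ 0.00010940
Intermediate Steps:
1/(51*P(J, 1) + 9069) = 1/(51*sqrt(1 + 1) + 9069) = 1/(51*sqrt(2) + 9069) = 1/(9069 + 51*sqrt(2))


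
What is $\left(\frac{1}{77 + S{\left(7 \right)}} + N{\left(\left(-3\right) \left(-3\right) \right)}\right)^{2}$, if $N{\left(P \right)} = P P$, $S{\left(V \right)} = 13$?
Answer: $\frac{53158681}{8100} \approx 6562.8$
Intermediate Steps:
$N{\left(P \right)} = P^{2}$
$\left(\frac{1}{77 + S{\left(7 \right)}} + N{\left(\left(-3\right) \left(-3\right) \right)}\right)^{2} = \left(\frac{1}{77 + 13} + \left(\left(-3\right) \left(-3\right)\right)^{2}\right)^{2} = \left(\frac{1}{90} + 9^{2}\right)^{2} = \left(\frac{1}{90} + 81\right)^{2} = \left(\frac{7291}{90}\right)^{2} = \frac{53158681}{8100}$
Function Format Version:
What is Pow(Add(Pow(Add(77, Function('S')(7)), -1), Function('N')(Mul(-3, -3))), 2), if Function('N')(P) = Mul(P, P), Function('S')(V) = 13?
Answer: Rational(53158681, 8100) ≈ 6562.8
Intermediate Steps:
Function('N')(P) = Pow(P, 2)
Pow(Add(Pow(Add(77, Function('S')(7)), -1), Function('N')(Mul(-3, -3))), 2) = Pow(Add(Pow(Add(77, 13), -1), Pow(Mul(-3, -3), 2)), 2) = Pow(Add(Pow(90, -1), Pow(9, 2)), 2) = Pow(Add(Rational(1, 90), 81), 2) = Pow(Rational(7291, 90), 2) = Rational(53158681, 8100)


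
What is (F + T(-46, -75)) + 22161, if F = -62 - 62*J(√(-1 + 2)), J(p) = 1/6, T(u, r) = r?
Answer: 66041/3 ≈ 22014.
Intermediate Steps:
J(p) = ⅙
F = -217/3 (F = -62 - 62*⅙ = -62 - 31/3 = -217/3 ≈ -72.333)
(F + T(-46, -75)) + 22161 = (-217/3 - 75) + 22161 = -442/3 + 22161 = 66041/3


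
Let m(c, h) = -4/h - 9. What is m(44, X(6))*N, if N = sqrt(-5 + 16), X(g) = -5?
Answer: -41*sqrt(11)/5 ≈ -27.196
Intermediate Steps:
m(c, h) = -9 - 4/h
N = sqrt(11) ≈ 3.3166
m(44, X(6))*N = (-9 - 4/(-5))*sqrt(11) = (-9 - 4*(-1/5))*sqrt(11) = (-9 + 4/5)*sqrt(11) = -41*sqrt(11)/5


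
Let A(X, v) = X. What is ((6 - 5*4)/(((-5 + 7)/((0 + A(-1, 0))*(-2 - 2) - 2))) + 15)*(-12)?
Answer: -12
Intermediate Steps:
((6 - 5*4)/(((-5 + 7)/((0 + A(-1, 0))*(-2 - 2) - 2))) + 15)*(-12) = ((6 - 5*4)/(((-5 + 7)/((0 - 1)*(-2 - 2) - 2))) + 15)*(-12) = ((6 - 20)/((2/(-1*(-4) - 2))) + 15)*(-12) = (-14/1 + 15)*(-12) = (-14*1 + 15)*(-12) = (-14 + 15)*(-12) = 1*(-12) = -12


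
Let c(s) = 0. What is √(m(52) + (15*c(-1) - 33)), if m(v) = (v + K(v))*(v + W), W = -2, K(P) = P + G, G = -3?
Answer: √5017 ≈ 70.831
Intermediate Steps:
K(P) = -3 + P (K(P) = P - 3 = -3 + P)
m(v) = (-3 + 2*v)*(-2 + v) (m(v) = (v + (-3 + v))*(v - 2) = (-3 + 2*v)*(-2 + v))
√(m(52) + (15*c(-1) - 33)) = √((6 - 7*52 + 2*52²) + (15*0 - 33)) = √((6 - 364 + 2*2704) + (0 - 33)) = √((6 - 364 + 5408) - 33) = √(5050 - 33) = √5017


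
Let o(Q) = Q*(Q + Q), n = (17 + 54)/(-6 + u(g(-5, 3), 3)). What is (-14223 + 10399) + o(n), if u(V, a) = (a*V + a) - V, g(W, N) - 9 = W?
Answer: -85518/25 ≈ -3420.7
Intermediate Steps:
g(W, N) = 9 + W
u(V, a) = a - V + V*a (u(V, a) = (V*a + a) - V = (a + V*a) - V = a - V + V*a)
n = 71/5 (n = (17 + 54)/(-6 + (3 - (9 - 5) + (9 - 5)*3)) = 71/(-6 + (3 - 1*4 + 4*3)) = 71/(-6 + (3 - 4 + 12)) = 71/(-6 + 11) = 71/5 ≈ 14.200)
o(Q) = 2*Q**2 (o(Q) = Q*(2*Q) = 2*Q**2)
(-14223 + 10399) + o(n) = (-14223 + 10399) + 2*(71/5)**2 = -3824 + 2*(5041/25) = -3824 + 10082/25 = -85518/25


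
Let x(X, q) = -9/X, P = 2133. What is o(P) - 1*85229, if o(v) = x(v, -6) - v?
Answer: -20704795/237 ≈ -87362.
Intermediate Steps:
o(v) = -v - 9/v (o(v) = -9/v - v = -v - 9/v)
o(P) - 1*85229 = (-1*2133 - 9/2133) - 1*85229 = (-2133 - 9*1/2133) - 85229 = (-2133 - 1/237) - 85229 = -505522/237 - 85229 = -20704795/237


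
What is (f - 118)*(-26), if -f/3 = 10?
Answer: 3848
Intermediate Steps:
f = -30 (f = -3*10 = -30)
(f - 118)*(-26) = (-30 - 118)*(-26) = -148*(-26) = 3848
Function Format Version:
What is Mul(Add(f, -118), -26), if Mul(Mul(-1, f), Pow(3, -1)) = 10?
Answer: 3848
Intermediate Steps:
f = -30 (f = Mul(-3, 10) = -30)
Mul(Add(f, -118), -26) = Mul(Add(-30, -118), -26) = Mul(-148, -26) = 3848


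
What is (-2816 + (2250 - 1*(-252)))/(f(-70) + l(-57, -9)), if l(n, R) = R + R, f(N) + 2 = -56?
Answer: 157/38 ≈ 4.1316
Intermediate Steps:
f(N) = -58 (f(N) = -2 - 56 = -58)
l(n, R) = 2*R
(-2816 + (2250 - 1*(-252)))/(f(-70) + l(-57, -9)) = (-2816 + (2250 - 1*(-252)))/(-58 + 2*(-9)) = (-2816 + (2250 + 252))/(-58 - 18) = (-2816 + 2502)/(-76) = -314*(-1/76) = 157/38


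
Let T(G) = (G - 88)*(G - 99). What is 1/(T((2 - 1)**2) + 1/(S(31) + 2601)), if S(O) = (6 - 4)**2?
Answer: 2605/22210231 ≈ 0.00011729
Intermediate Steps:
S(O) = 4 (S(O) = 2**2 = 4)
T(G) = (-99 + G)*(-88 + G) (T(G) = (-88 + G)*(-99 + G) = (-99 + G)*(-88 + G))
1/(T((2 - 1)**2) + 1/(S(31) + 2601)) = 1/((8712 + ((2 - 1)**2)**2 - 187*(2 - 1)**2) + 1/(4 + 2601)) = 1/((8712 + (1**2)**2 - 187*1**2) + 1/2605) = 1/((8712 + 1**2 - 187*1) + 1/2605) = 1/((8712 + 1 - 187) + 1/2605) = 1/(8526 + 1/2605) = 1/(22210231/2605) = 2605/22210231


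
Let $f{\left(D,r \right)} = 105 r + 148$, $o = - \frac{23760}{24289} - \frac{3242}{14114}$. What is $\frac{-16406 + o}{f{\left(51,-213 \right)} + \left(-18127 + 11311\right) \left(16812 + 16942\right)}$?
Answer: $\frac{2812318048827}{39439056502091513} \approx 7.1308 \cdot 10^{-5}$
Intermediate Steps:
$o = - \frac{207046789}{171407473}$ ($o = \left(-23760\right) \frac{1}{24289} - \frac{1621}{7057} = - \frac{23760}{24289} - \frac{1621}{7057} = - \frac{207046789}{171407473} \approx -1.2079$)
$f{\left(D,r \right)} = 148 + 105 r$
$\frac{-16406 + o}{f{\left(51,-213 \right)} + \left(-18127 + 11311\right) \left(16812 + 16942\right)} = \frac{-16406 - \frac{207046789}{171407473}}{\left(148 + 105 \left(-213\right)\right) + \left(-18127 + 11311\right) \left(16812 + 16942\right)} = - \frac{2812318048827}{171407473 \left(\left(148 - 22365\right) - 230067264\right)} = - \frac{2812318048827}{171407473 \left(-22217 - 230067264\right)} = - \frac{2812318048827}{171407473 \left(-230089481\right)} = \left(- \frac{2812318048827}{171407473}\right) \left(- \frac{1}{230089481}\right) = \frac{2812318048827}{39439056502091513}$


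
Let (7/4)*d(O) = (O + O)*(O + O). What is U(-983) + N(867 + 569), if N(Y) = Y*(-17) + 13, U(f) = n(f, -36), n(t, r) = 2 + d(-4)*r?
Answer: -179995/7 ≈ -25714.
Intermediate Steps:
d(O) = 16*O²/7 (d(O) = 4*((O + O)*(O + O))/7 = 4*((2*O)*(2*O))/7 = 4*(4*O²)/7 = 16*O²/7)
n(t, r) = 2 + 256*r/7 (n(t, r) = 2 + ((16/7)*(-4)²)*r = 2 + ((16/7)*16)*r = 2 + 256*r/7)
U(f) = -9202/7 (U(f) = 2 + (256/7)*(-36) = 2 - 9216/7 = -9202/7)
N(Y) = 13 - 17*Y (N(Y) = -17*Y + 13 = 13 - 17*Y)
U(-983) + N(867 + 569) = -9202/7 + (13 - 17*(867 + 569)) = -9202/7 + (13 - 17*1436) = -9202/7 + (13 - 24412) = -9202/7 - 24399 = -179995/7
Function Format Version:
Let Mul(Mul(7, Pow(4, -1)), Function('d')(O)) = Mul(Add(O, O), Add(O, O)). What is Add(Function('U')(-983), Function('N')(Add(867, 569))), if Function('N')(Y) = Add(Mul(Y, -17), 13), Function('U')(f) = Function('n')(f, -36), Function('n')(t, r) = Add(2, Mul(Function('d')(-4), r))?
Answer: Rational(-179995, 7) ≈ -25714.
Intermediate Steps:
Function('d')(O) = Mul(Rational(16, 7), Pow(O, 2)) (Function('d')(O) = Mul(Rational(4, 7), Mul(Add(O, O), Add(O, O))) = Mul(Rational(4, 7), Mul(Mul(2, O), Mul(2, O))) = Mul(Rational(4, 7), Mul(4, Pow(O, 2))) = Mul(Rational(16, 7), Pow(O, 2)))
Function('n')(t, r) = Add(2, Mul(Rational(256, 7), r)) (Function('n')(t, r) = Add(2, Mul(Mul(Rational(16, 7), Pow(-4, 2)), r)) = Add(2, Mul(Mul(Rational(16, 7), 16), r)) = Add(2, Mul(Rational(256, 7), r)))
Function('U')(f) = Rational(-9202, 7) (Function('U')(f) = Add(2, Mul(Rational(256, 7), -36)) = Add(2, Rational(-9216, 7)) = Rational(-9202, 7))
Function('N')(Y) = Add(13, Mul(-17, Y)) (Function('N')(Y) = Add(Mul(-17, Y), 13) = Add(13, Mul(-17, Y)))
Add(Function('U')(-983), Function('N')(Add(867, 569))) = Add(Rational(-9202, 7), Add(13, Mul(-17, Add(867, 569)))) = Add(Rational(-9202, 7), Add(13, Mul(-17, 1436))) = Add(Rational(-9202, 7), Add(13, -24412)) = Add(Rational(-9202, 7), -24399) = Rational(-179995, 7)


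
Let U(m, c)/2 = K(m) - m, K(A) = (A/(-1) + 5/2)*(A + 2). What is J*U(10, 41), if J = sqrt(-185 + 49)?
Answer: -400*I*sqrt(34) ≈ -2332.4*I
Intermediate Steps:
K(A) = (2 + A)*(5/2 - A) (K(A) = (A*(-1) + 5*(1/2))*(2 + A) = (-A + 5/2)*(2 + A) = (5/2 - A)*(2 + A) = (2 + A)*(5/2 - A))
U(m, c) = 10 - m - 2*m**2 (U(m, c) = 2*((5 + m/2 - m**2) - m) = 2*(5 - m**2 - m/2) = 10 - m - 2*m**2)
J = 2*I*sqrt(34) (J = sqrt(-136) = 2*I*sqrt(34) ≈ 11.662*I)
J*U(10, 41) = (2*I*sqrt(34))*(10 - 1*10 - 2*10**2) = (2*I*sqrt(34))*(10 - 10 - 2*100) = (2*I*sqrt(34))*(10 - 10 - 200) = (2*I*sqrt(34))*(-200) = -400*I*sqrt(34)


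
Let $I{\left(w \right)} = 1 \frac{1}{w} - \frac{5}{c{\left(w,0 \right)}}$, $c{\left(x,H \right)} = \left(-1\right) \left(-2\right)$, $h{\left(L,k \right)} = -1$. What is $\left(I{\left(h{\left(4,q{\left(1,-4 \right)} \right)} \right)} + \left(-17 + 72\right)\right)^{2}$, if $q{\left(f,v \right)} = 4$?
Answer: $\frac{10609}{4} \approx 2652.3$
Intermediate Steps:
$c{\left(x,H \right)} = 2$
$I{\left(w \right)} = - \frac{5}{2} + \frac{1}{w}$ ($I{\left(w \right)} = 1 \frac{1}{w} - \frac{5}{2} = \frac{1}{w} - \frac{5}{2} = - \frac{5}{2} + \frac{1}{w}$)
$\left(I{\left(h{\left(4,q{\left(1,-4 \right)} \right)} \right)} + \left(-17 + 72\right)\right)^{2} = \left(\left(- \frac{5}{2} + \frac{1}{-1}\right) + \left(-17 + 72\right)\right)^{2} = \left(\left(- \frac{5}{2} - 1\right) + 55\right)^{2} = \left(- \frac{7}{2} + 55\right)^{2} = \left(\frac{103}{2}\right)^{2} = \frac{10609}{4}$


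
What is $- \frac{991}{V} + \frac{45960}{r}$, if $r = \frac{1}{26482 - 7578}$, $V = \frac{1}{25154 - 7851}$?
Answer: $851680567$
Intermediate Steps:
$V = \frac{1}{17303} \approx 5.7793 \cdot 10^{-5}$
$r = \frac{1}{18904} \approx 5.2899 \cdot 10^{-5}$
$- \frac{991}{V} + \frac{45960}{r} = - 991 \frac{1}{\frac{1}{17303}} + 45960 \frac{1}{\frac{1}{18904}} = \left(-991\right) 17303 + 45960 \cdot 18904 = -17147273 + 868827840 = 851680567$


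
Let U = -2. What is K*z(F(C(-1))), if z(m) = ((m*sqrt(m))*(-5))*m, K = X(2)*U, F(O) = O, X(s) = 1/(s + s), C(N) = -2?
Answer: 10*I*sqrt(2) ≈ 14.142*I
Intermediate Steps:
X(s) = 1/(2*s)
K = -1/2 (K = ((1/2)/2)*(-2) = ((1/2)*(1/2))*(-2) = (1/4)*(-2) = -1/2 ≈ -0.50000)
z(m) = -5*m**(5/2) (z(m) = (m**(3/2)*(-5))*m = (-5*m**(3/2))*m = -5*m**(5/2))
K*z(F(C(-1))) = -(-5)*(-2)**(5/2)/2 = -(-5)*4*I*sqrt(2)/2 = -(-10)*I*sqrt(2) = 10*I*sqrt(2)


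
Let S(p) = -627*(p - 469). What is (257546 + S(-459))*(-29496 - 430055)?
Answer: -385748028502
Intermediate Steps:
S(p) = 294063 - 627*p (S(p) = -627*(-469 + p) = 294063 - 627*p)
(257546 + S(-459))*(-29496 - 430055) = (257546 + (294063 - 627*(-459)))*(-29496 - 430055) = (257546 + (294063 + 287793))*(-459551) = (257546 + 581856)*(-459551) = 839402*(-459551) = -385748028502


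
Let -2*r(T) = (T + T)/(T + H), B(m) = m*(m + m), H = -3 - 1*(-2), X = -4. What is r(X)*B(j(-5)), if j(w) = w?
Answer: -40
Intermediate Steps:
H = -1 (H = -3 + 2 = -1)
B(m) = 2*m**2 (B(m) = m*(2*m) = 2*m**2)
r(T) = -T/(-1 + T) (r(T) = -(T + T)/(2*(T - 1)) = -2*T/(2*(-1 + T)) = -T/(-1 + T))
r(X)*B(j(-5)) = (-1*(-4)/(-1 - 4))*(2*(-5)**2) = (-1*(-4)/(-5))*(2*25) = -1*(-4)*(-1/5)*50 = -4/5*50 = -40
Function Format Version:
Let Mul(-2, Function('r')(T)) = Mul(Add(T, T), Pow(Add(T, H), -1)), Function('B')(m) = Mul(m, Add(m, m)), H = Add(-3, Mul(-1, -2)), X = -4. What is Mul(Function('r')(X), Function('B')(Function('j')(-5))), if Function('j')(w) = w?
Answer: -40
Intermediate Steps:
H = -1 (H = Add(-3, 2) = -1)
Function('B')(m) = Mul(2, Pow(m, 2)) (Function('B')(m) = Mul(m, Mul(2, m)) = Mul(2, Pow(m, 2)))
Function('r')(T) = Mul(-1, T, Pow(Add(-1, T), -1)) (Function('r')(T) = Mul(Rational(-1, 2), Mul(Add(T, T), Pow(Add(T, -1), -1))) = Mul(Rational(-1, 2), Mul(Mul(2, T), Pow(Add(-1, T), -1))) = Mul(Rational(-1, 2), Mul(2, T, Pow(Add(-1, T), -1))) = Mul(-1, T, Pow(Add(-1, T), -1)))
Mul(Function('r')(X), Function('B')(Function('j')(-5))) = Mul(Mul(-1, -4, Pow(Add(-1, -4), -1)), Mul(2, Pow(-5, 2))) = Mul(Mul(-1, -4, Pow(-5, -1)), Mul(2, 25)) = Mul(Mul(-1, -4, Rational(-1, 5)), 50) = Mul(Rational(-4, 5), 50) = -40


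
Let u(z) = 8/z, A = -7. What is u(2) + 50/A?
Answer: -22/7 ≈ -3.1429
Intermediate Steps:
u(2) + 50/A = 8/2 + 50/(-7) = 8*(1/2) + 50*(-1/7) = 4 - 50/7 = -22/7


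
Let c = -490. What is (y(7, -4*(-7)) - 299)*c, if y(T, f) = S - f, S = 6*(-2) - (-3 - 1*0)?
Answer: 164640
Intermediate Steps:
S = -9 (S = -12 - (-3 + 0) = -12 - 1*(-3) = -12 + 3 = -9)
y(T, f) = -9 - f
(y(7, -4*(-7)) - 299)*c = ((-9 - (-4)*(-7)) - 299)*(-490) = ((-9 - 1*28) - 299)*(-490) = ((-9 - 28) - 299)*(-490) = (-37 - 299)*(-490) = -336*(-490) = 164640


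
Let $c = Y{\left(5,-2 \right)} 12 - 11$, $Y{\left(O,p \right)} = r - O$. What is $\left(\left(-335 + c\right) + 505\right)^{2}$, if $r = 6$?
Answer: $29241$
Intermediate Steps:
$Y{\left(O,p \right)} = 6 - O$
$c = 1$ ($c = \left(6 - 5\right) 12 - 11 = 1 \cdot 12 - 11 = 12 - 11 = 1$)
$\left(\left(-335 + c\right) + 505\right)^{2} = \left(\left(-335 + 1\right) + 505\right)^{2} = \left(-334 + 505\right)^{2} = 171^{2} = 29241$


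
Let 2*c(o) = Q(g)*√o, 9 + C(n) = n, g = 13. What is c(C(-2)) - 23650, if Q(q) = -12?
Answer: -23650 - 6*I*√11 ≈ -23650.0 - 19.9*I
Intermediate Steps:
C(n) = -9 + n
c(o) = -6*√o (c(o) = (-12*√o)/2 = -6*√o)
c(C(-2)) - 23650 = -6*√(-9 - 2) - 23650 = -6*I*√11 - 23650 = -23650 - 6*I*√11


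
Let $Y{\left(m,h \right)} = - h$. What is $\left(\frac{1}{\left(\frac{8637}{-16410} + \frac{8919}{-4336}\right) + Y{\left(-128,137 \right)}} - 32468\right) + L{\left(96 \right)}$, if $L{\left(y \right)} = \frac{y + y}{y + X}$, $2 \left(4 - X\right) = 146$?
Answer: $- \frac{483596388847876}{14897813913} \approx -32461.0$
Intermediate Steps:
$X = -69$ ($X = 4 - 73 = -69$)
$L{\left(y \right)} = \frac{2 y}{-69 + y}$ ($L{\left(y \right)} = \frac{y + y}{y - 69} = \frac{2 y}{-69 + y}$)
$\left(\frac{1}{\left(\frac{8637}{-16410} + \frac{8919}{-4336}\right) + Y{\left(-128,137 \right)}} - 32468\right) + L{\left(96 \right)} = \left(\frac{1}{\left(\frac{8637}{-16410} + \frac{8919}{-4336}\right) - 137} - 32468\right) + 2 \cdot 96 \frac{1}{-69 + 96} = \left(\frac{1}{\left(8637 \left(- \frac{1}{16410}\right) + 8919 \left(- \frac{1}{4336}\right)\right) - 137} - 32468\right) + 2 \cdot 96 \cdot \frac{1}{27} = \left(\frac{1}{\left(- \frac{2879}{5470} - \frac{8919}{4336}\right) - 137} - 32468\right) + 2 \cdot 96 \cdot \frac{1}{27} = \left(\frac{1}{- \frac{30635137}{11858960} - 137} - 32468\right) + \frac{64}{9} = \left(\frac{1}{- \frac{1655312657}{11858960}} - 32468\right) + \frac{64}{9} = \left(- \frac{11858960}{1655312657} - 32468\right) + \frac{64}{9} = - \frac{53744703206436}{1655312657} + \frac{64}{9} = - \frac{483596388847876}{14897813913}$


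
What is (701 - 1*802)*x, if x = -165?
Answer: 16665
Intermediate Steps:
(701 - 1*802)*x = (701 - 1*802)*(-165) = (701 - 802)*(-165) = -101*(-165) = 16665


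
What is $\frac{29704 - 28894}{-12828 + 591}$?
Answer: $- \frac{270}{4079} \approx -0.066193$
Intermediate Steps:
$\frac{29704 - 28894}{-12828 + 591} = \frac{810}{-12237} = 810 \left(- \frac{1}{12237}\right) = - \frac{270}{4079}$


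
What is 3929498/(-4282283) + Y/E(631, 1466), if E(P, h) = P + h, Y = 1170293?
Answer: 5003285661613/8979947451 ≈ 557.16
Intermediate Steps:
3929498/(-4282283) + Y/E(631, 1466) = 3929498/(-4282283) + 1170293/(631 + 1466) = 3929498*(-1/4282283) + 1170293/2097 = -3929498/4282283 + 1170293*(1/2097) = -3929498/4282283 + 1170293/2097 = 5003285661613/8979947451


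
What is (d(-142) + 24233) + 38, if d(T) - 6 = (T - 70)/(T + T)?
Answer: 1723720/71 ≈ 24278.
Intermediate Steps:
d(T) = 6 + (-70 + T)/(2*T) (d(T) = 6 + (T - 70)/(T + T) = 6 + (-70 + T)/((2*T)) = 6 + (-70 + T)*(1/(2*T)) = 6 + (-70 + T)/(2*T))
(d(-142) + 24233) + 38 = ((13/2 - 35/(-142)) + 24233) + 38 = ((13/2 - 35*(-1/142)) + 24233) + 38 = ((13/2 + 35/142) + 24233) + 38 = (479/71 + 24233) + 38 = 1721022/71 + 38 = 1723720/71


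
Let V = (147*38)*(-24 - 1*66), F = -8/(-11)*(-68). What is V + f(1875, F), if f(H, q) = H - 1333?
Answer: -502198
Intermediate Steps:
F = -544/11 (F = -8*(-1/11)*(-68) = (8/11)*(-68) = -544/11 ≈ -49.455)
f(H, q) = -1333 + H
V = -502740 (V = 5586*(-24 - 66) = 5586*(-90) = -502740)
V + f(1875, F) = -502740 + (-1333 + 1875) = -502740 + 542 = -502198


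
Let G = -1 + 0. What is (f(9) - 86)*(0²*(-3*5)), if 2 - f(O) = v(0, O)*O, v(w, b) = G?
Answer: 0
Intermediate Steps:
G = -1
v(w, b) = -1
f(O) = 2 + O (f(O) = 2 - (-1)*O = 2 + O)
(f(9) - 86)*(0²*(-3*5)) = ((2 + 9) - 86)*(0²*(-3*5)) = (11 - 86)*(0*(-15)) = -75*0 = 0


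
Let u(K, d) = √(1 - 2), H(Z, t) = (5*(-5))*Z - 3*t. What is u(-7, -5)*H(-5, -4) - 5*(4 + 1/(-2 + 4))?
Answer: -45/2 + 137*I ≈ -22.5 + 137.0*I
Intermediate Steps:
H(Z, t) = -25*Z - 3*t
u(K, d) = I (u(K, d) = √(-1) = I)
u(-7, -5)*H(-5, -4) - 5*(4 + 1/(-2 + 4)) = I*(-25*(-5) - 3*(-4)) - 5*(4 + 1/(-2 + 4)) = I*(125 + 12) - 5*(4 + 1/2) = I*137 - 5*(4 + ½) = 137*I - 5*9/2 = 137*I - 45/2 = -45/2 + 137*I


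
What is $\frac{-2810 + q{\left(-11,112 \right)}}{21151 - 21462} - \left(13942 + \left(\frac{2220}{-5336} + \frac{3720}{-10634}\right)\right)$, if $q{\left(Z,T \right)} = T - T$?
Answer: $- \frac{30732829085031}{2205885058} \approx -13932.0$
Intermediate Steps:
$q{\left(Z,T \right)} = 0$
$\frac{-2810 + q{\left(-11,112 \right)}}{21151 - 21462} - \left(13942 + \left(\frac{2220}{-5336} + \frac{3720}{-10634}\right)\right) = \frac{-2810 + 0}{21151 - 21462} - \left(13942 + \left(\frac{2220}{-5336} + \frac{3720}{-10634}\right)\right) = - \frac{2810}{-311} - \left(13942 + \left(2220 \left(- \frac{1}{5336}\right) + 3720 \left(- \frac{1}{10634}\right)\right)\right) = \left(-2810\right) \left(- \frac{1}{311}\right) - \left(13942 - \frac{5432175}{7092878}\right) = \frac{2810}{311} - \left(13942 - \frac{5432175}{7092878}\right) = \frac{2810}{311} - \frac{98883472901}{7092878} = - \frac{30732829085031}{2205885058}$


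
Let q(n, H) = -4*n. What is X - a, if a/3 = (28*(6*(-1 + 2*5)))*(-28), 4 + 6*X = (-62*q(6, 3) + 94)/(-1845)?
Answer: 702984799/5535 ≈ 1.2701e+5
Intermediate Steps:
X = -4481/5535 (X = -2/3 + ((-(-248)*6 + 94)/(-1845))/6 = -2/3 + ((-62*(-24) + 94)*(-1/1845))/6 = -2/3 + ((1488 + 94)*(-1/1845))/6 = -2/3 + (1582*(-1/1845))/6 = -2/3 + (1/6)*(-1582/1845) = -2/3 - 791/5535 = -4481/5535 ≈ -0.80958)
a = -127008 (a = 3*((28*(6*(-1 + 2*5)))*(-28)) = 3*((28*(6*(-1 + 10)))*(-28)) = 3*((28*(6*9))*(-28)) = 3*((28*54)*(-28)) = 3*(1512*(-28)) = 3*(-42336) = -127008)
X - a = -4481/5535 - 1*(-127008) = -4481/5535 + 127008 = 702984799/5535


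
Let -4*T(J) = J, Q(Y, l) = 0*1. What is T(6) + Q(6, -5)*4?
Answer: -3/2 ≈ -1.5000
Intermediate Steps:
Q(Y, l) = 0
T(J) = -J/4
T(6) + Q(6, -5)*4 = -¼*6 + 0*4 = -3/2 + 0 = -3/2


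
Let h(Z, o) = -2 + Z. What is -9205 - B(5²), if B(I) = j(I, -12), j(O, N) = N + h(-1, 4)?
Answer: -9190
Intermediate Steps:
j(O, N) = -3 + N (j(O, N) = N + (-2 - 1) = N - 3 = -3 + N)
B(I) = -15 (B(I) = -3 - 12 = -15)
-9205 - B(5²) = -9205 - 1*(-15) = -9205 + 15 = -9190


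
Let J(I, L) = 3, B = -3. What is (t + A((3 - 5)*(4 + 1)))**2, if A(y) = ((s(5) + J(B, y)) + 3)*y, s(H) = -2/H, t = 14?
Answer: 1764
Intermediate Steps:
A(y) = 28*y/5 (A(y) = ((-2/5 + 3) + 3)*y = (13/5 + 3)*y = 28*y/5)
(t + A((3 - 5)*(4 + 1)))**2 = (14 + 28*((3 - 5)*(4 + 1))/5)**2 = (14 + 28*(-2*5)/5)**2 = (14 + (28/5)*(-10))**2 = (14 - 56)**2 = (-42)**2 = 1764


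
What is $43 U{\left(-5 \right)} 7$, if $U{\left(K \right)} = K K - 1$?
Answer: $7224$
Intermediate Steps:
$U{\left(K \right)} = -1 + K^{2}$ ($U{\left(K \right)} = K^{2} - 1 = -1 + K^{2}$)
$43 U{\left(-5 \right)} 7 = 43 \left(-1 + \left(-5\right)^{2}\right) 7 = 43 \left(-1 + 25\right) 7 = 43 \cdot 24 \cdot 7 = 1032 \cdot 7 = 7224$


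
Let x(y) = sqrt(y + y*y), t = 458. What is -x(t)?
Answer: -3*sqrt(23358) ≈ -458.50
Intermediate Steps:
x(y) = sqrt(y + y**2)
-x(t) = -sqrt(458*(1 + 458)) = -sqrt(458*459) = -sqrt(210222) = -3*sqrt(23358)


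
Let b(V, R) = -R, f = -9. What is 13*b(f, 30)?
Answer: -390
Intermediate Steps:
13*b(f, 30) = 13*(-1*30) = 13*(-30) = -390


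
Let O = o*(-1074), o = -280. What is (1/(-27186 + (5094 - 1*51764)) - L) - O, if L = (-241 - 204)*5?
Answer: -22045646721/73856 ≈ -2.9850e+5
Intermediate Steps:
O = 300720 (O = -280*(-1074) = 300720)
L = -2225 (L = -445*5 = -2225)
(1/(-27186 + (5094 - 1*51764)) - L) - O = (1/(-27186 + (5094 - 1*51764)) - 1*(-2225)) - 1*300720 = (1/(-27186 + (5094 - 51764)) + 2225) - 300720 = (1/(-27186 - 46670) + 2225) - 300720 = (1/(-73856) + 2225) - 300720 = (-1/73856 + 2225) - 300720 = 164329599/73856 - 300720 = -22045646721/73856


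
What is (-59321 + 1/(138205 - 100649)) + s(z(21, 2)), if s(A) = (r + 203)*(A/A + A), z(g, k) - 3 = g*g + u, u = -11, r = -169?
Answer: -1673683139/37556 ≈ -44565.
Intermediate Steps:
z(g, k) = -8 + g**2 (z(g, k) = 3 + (g*g - 11) = 3 + (g**2 - 11) = 3 + (-11 + g**2) = -8 + g**2)
s(A) = 34 + 34*A (s(A) = (-169 + 203)*(A/A + A) = 34*(1 + A) = 34 + 34*A)
(-59321 + 1/(138205 - 100649)) + s(z(21, 2)) = (-59321 + 1/(138205 - 100649)) + (34 + 34*(-8 + 21**2)) = (-59321 + 1/37556) + (34 + 34*(-8 + 441)) = (-59321 + 1/37556) + (34 + 34*433) = -2227859475/37556 + (34 + 14722) = -2227859475/37556 + 14756 = -1673683139/37556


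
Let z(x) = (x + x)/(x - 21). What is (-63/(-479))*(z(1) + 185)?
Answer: 116487/4790 ≈ 24.319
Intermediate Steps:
z(x) = 2*x/(-21 + x) (z(x) = (2*x)/(-21 + x) = 2*x/(-21 + x))
(-63/(-479))*(z(1) + 185) = (-63/(-479))*(2*1/(-21 + 1) + 185) = (-63*(-1/479))*(2*1/(-20) + 185) = 63*(2*1*(-1/20) + 185)/479 = 63*(-⅒ + 185)/479 = (63/479)*(1849/10) = 116487/4790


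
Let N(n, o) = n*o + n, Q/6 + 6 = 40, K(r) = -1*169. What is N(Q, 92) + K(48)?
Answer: 18803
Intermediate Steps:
K(r) = -169
Q = 204 (Q = -36 + 6*40 = -36 + 240 = 204)
N(n, o) = n + n*o
N(Q, 92) + K(48) = 204*(1 + 92) - 169 = 204*93 - 169 = 18972 - 169 = 18803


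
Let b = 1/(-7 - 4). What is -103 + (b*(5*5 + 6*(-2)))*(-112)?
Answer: 323/11 ≈ 29.364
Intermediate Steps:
b = -1/11 (b = 1/(-11) = -1/11 ≈ -0.090909)
-103 + (b*(5*5 + 6*(-2)))*(-112) = -103 - (5*5 + 6*(-2))/11*(-112) = -103 - (25 - 12)/11*(-112) = -103 - 1/11*13*(-112) = -103 - 13/11*(-112) = -103 + 1456/11 = 323/11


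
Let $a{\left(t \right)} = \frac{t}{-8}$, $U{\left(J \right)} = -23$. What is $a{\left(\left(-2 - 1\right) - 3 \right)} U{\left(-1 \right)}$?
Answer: $- \frac{69}{4} \approx -17.25$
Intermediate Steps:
$a{\left(t \right)} = - \frac{t}{8}$ ($a{\left(t \right)} = t \left(- \frac{1}{8}\right) = - \frac{t}{8}$)
$a{\left(\left(-2 - 1\right) - 3 \right)} U{\left(-1 \right)} = - \frac{\left(-2 - 1\right) - 3}{8} \left(-23\right) = - \frac{-3 - 3}{8} \left(-23\right) = \left(- \frac{1}{8}\right) \left(-6\right) \left(-23\right) = \frac{3}{4} \left(-23\right) = - \frac{69}{4}$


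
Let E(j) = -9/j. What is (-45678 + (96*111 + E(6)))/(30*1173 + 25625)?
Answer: -70047/121630 ≈ -0.57590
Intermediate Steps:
(-45678 + (96*111 + E(6)))/(30*1173 + 25625) = (-45678 + (96*111 - 9/6))/(30*1173 + 25625) = (-45678 + (10656 - 9*1/6))/(35190 + 25625) = (-45678 + (10656 - 3/2))/60815 = (-45678 + 21309/2)*(1/60815) = -70047/2*1/60815 = -70047/121630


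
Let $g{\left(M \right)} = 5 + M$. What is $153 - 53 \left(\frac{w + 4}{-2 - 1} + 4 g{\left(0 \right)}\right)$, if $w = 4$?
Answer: $- \frac{2297}{3} \approx -765.67$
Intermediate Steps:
$153 - 53 \left(\frac{w + 4}{-2 - 1} + 4 g{\left(0 \right)}\right) = 153 - 53 \left(\frac{4 + 4}{-2 - 1} + 4 \left(5 + 0\right)\right) = 153 - 53 \left(\frac{8}{-3} + 4 \cdot 5\right) = 153 - 53 \left(8 \left(- \frac{1}{3}\right) + 20\right) = 153 - 53 \left(- \frac{8}{3} + 20\right) = 153 - \frac{2756}{3} = - \frac{2297}{3}$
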